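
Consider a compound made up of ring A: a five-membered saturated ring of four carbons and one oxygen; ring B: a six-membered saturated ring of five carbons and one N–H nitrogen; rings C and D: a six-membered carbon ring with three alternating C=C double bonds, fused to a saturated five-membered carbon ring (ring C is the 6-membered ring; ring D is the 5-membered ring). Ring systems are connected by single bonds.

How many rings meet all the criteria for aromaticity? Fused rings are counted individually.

1

Ring A has only sp³ atoms, so it is not fully conjugated — not aromatic (tetrahydrofuran).
Ring B has only sp³ atoms, so it is not fully conjugated — not aromatic (piperidine).
Ring C has a continuous p-orbital overlap around the ring; 3 ring double bonds give 6 π electrons. 6 = 4(1)+2, so ring C is aromatic (benzene ring).
Ring D has three sp³ carbons, so it is not fully conjugated — not aromatic (cyclopentane ring).
Aromatic: C. Total: 1.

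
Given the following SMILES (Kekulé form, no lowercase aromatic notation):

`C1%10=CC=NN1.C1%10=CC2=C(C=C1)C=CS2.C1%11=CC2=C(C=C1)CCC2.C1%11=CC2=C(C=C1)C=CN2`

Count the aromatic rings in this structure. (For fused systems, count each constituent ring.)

6

The SMILES encodes a five-membered ring with two adjacent nitrogens (one bearing H, one in a double bond) and two double bonds; a six-membered carbon ring with three alternating C=C double bonds, fused to a five-membered ring containing one sulfur and two C=C double bonds; a six-membered carbon ring with three alternating C=C double bonds, fused to a saturated five-membered carbon ring; a six-membered carbon ring with three alternating C=C double bonds, fused to a five-membered ring containing one N–H nitrogen and two C=C double bonds.
The 5-membered ring with two adjacent nitrogens (one N–H, one =N–) is planar and fully conjugated; 2 ring double bonds (4 π electrons) plus a heteroatom lone pair (2) give 6 π electrons. 6 = 4(1)+2, so it is aromatic (pyrazole).
The fused 6/5-membered bicyclic (with one sulfur) is a single π system with 9 sp² atoms and 10 π electrons from ring double bonds plus a heteroatom lone pair. 10 = 4(2)+2, so the system is aromatic and both rings count as aromatic (benzothiophene).
The 6-membered ring has a continuous p-orbital overlap around the ring; 3 ring double bonds give 6 π electrons. That satisfies 4n+2 with n=1, so it is aromatic (benzene ring).
The 5-membered ring has three sp³ carbons, so it is not fully conjugated — not aromatic (cyclopentane ring).
The fused 6/5-membered bicyclic (with one N–H) is a single π system with 9 sp² atoms and 10 π electrons from ring double bonds plus a heteroatom lone pair. 10 = 4(2)+2, so the system is aromatic and both rings count as aromatic (indole).
6 of the 7 rings are aromatic. Total: 6.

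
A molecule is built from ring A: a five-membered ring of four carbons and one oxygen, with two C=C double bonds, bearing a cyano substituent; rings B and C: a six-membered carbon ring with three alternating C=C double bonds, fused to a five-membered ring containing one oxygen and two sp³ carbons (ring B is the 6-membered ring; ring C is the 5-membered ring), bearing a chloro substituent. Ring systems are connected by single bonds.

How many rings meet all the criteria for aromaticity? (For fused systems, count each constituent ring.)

Ring A is planar and fully conjugated; 2 ring double bonds (4 π electrons) plus a heteroatom lone pair (2) give 6 π electrons. That satisfies 4n+2 with n=1, so ring A is aromatic (furan).
Ring B is planar and fully conjugated; 3 ring double bonds give 6 π electrons. 6 = 4(1)+2, so ring B is aromatic (benzene ring).
Ring C has two sp³ carbons, so it is not fully conjugated — not aromatic (oxolane ring).
Aromatic: A, B. Total: 2.

2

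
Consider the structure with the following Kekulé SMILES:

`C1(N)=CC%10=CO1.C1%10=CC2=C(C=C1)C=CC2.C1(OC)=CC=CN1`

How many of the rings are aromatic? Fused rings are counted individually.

3

The SMILES encodes a five-membered ring of four carbons and one oxygen, with two C=C double bonds; a six-membered carbon ring with three alternating C=C double bonds, fused to a five-membered carbon ring containing one C=C double bond and one sp³ carbon; a five-membered ring of four carbons and one nitrogen bearing a hydrogen, with two C=C double bonds.
The 5-membered ring with one oxygen has a continuous p-orbital overlap around the ring; 2 ring double bonds (4 π electrons) plus a heteroatom lone pair (2) give 6 π electrons. That satisfies 4n+2 with n=1, so it is aromatic (furan).
The 6-membered ring is fully conjugated (every ring atom contributes a p orbital); 3 ring double bonds give 6 π electrons. That satisfies 4n+2 with n=1, so it is aromatic (benzene ring).
The 5-membered ring has one sp³ carbon, so it is not fully conjugated — not aromatic (cyclopentene ring).
The 5-membered ring with one N–H is planar and fully conjugated; 2 ring double bonds (4 π electrons) plus a heteroatom lone pair (2) give 6 π electrons. 6 = 4(1)+2, so it is aromatic (pyrrole).
3 of the 4 rings are aromatic. Total: 3.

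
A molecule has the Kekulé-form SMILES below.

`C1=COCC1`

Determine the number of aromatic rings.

The SMILES encodes a five-membered ring of four carbons and one oxygen, with one C=C double bond and two sp³ carbons.
The 5-membered ring with one oxygen has two sp³ carbons, so it is not fully conjugated — not aromatic (2,3-dihydrofuran).

0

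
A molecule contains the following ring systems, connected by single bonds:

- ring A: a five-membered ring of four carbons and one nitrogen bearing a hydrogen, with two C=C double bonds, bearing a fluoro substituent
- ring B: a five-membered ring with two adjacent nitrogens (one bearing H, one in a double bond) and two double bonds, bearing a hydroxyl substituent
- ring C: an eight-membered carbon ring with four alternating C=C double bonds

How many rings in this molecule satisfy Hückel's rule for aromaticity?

Ring A has a continuous p-orbital overlap around the ring; 2 ring double bonds (4 π electrons) plus a heteroatom lone pair (2) give 6 π electrons. That satisfies 4n+2 with n=1, so ring A is aromatic (pyrrole).
Ring B has a continuous p-orbital overlap around the ring; 2 ring double bonds (4 π electrons) plus a heteroatom lone pair (2) give 6 π electrons. Since 6 = 4n+2 (n=1), ring B is aromatic (pyrazole).
Ring C has only sp² ring atoms; a planar conformation would have a fully conjugated π system of 8 electrons. But 8 = 4(2), which is 4n not 4n+2, so ring C is not aromatic (cyclooctatetraene) — cyclooctatetraene distorts into a non-planar tub to avoid antiaromaticity.
Aromatic: A, B. Total: 2.

2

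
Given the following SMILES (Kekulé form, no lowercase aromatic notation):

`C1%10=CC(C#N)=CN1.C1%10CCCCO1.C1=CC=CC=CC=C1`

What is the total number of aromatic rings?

The SMILES encodes a five-membered ring of four carbons and one nitrogen bearing a hydrogen, with two C=C double bonds; a six-membered saturated ring of five carbons and one oxygen; an eight-membered carbon ring with four alternating C=C double bonds.
The 5-membered ring with one N–H is fully conjugated (every ring atom contributes a p orbital); 2 ring double bonds (4 π electrons) plus a heteroatom lone pair (2) give 6 π electrons. That satisfies 4n+2 with n=1, so it is aromatic (pyrrole).
The 6-membered ring with one oxygen has only sp³ atoms, so it is not fully conjugated — not aromatic (tetrahydropyran).
The 8-membered ring has only sp² ring atoms; a planar conformation would have a fully conjugated π system of 8 electrons. But 8 = 4(2), which is 4n not 4n+2, so it is not aromatic (cyclooctatetraene) — cyclooctatetraene distorts into a non-planar tub to avoid antiaromaticity.
1 of the 3 rings is aromatic. Total: 1.

1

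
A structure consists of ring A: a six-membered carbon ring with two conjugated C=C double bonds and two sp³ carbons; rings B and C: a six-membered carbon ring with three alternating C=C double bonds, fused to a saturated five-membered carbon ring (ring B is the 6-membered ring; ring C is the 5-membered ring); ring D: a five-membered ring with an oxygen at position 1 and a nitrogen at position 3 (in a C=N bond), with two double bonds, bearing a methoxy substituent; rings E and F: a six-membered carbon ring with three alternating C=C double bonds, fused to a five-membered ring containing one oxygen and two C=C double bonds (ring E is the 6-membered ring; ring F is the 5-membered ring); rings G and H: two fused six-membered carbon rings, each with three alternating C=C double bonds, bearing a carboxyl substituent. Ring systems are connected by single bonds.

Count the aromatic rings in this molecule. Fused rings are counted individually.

Ring A has two sp³ carbons, so it is not fully conjugated — not aromatic (1,3-cyclohexadiene).
Ring B is planar and fully conjugated; 3 ring double bonds give 6 π electrons. Since 6 = 4n+2 (n=1), ring B is aromatic (benzene ring).
Ring C has three sp³ carbons, so it is not fully conjugated — not aromatic (cyclopentane ring).
Ring D has a continuous p-orbital overlap around the ring; 2 ring double bonds (4 π electrons) plus a heteroatom lone pair (2) give 6 π electrons. That satisfies 4n+2 with n=1, so ring D is aromatic (oxazole).
Rings E and F form a fused bicyclic system (with one oxygen) with 9 sp² atoms and 10 π electrons from ring double bonds plus a heteroatom lone pair. 10 = 4(2)+2, so the system is aromatic and both rings count as aromatic (benzofuran).
Rings G and H form a fused bicyclic system with 10 sp² atoms and 10 π electrons from ring double bonds. 10 = 4(2)+2, so the system is aromatic and both rings count as aromatic (naphthalene).
Aromatic: B, D, E, F, G, H. Total: 6.

6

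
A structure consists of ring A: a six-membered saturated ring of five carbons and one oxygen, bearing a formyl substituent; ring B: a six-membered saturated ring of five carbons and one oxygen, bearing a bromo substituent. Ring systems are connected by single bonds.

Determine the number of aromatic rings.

Ring A has only sp³ atoms, so it is not fully conjugated — not aromatic (tetrahydropyran).
Ring B has only sp³ atoms, so it is not fully conjugated — not aromatic (tetrahydropyran).
No ring is aromatic. Total: 0.

0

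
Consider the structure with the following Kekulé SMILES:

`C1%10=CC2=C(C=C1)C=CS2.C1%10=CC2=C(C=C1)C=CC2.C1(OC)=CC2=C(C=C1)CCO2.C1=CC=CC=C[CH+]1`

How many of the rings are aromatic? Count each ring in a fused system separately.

The SMILES encodes a six-membered carbon ring with three alternating C=C double bonds, fused to a five-membered ring containing one sulfur and two C=C double bonds; a six-membered carbon ring with three alternating C=C double bonds, fused to a five-membered carbon ring containing one C=C double bond and one sp³ carbon; a six-membered carbon ring with three alternating C=C double bonds, fused to a five-membered ring containing one oxygen and two sp³ carbons; a seven-membered all-carbon ring bearing a positive charge on one carbon, with three C=C double bonds.
The fused 6/5-membered bicyclic (with one sulfur) is a single π system with 9 sp² atoms and 10 π electrons from ring double bonds plus a heteroatom lone pair. 10 = 4(2)+2, so the system is aromatic and both rings count as aromatic (benzothiophene).
The 6-membered ring is fully conjugated (every ring atom contributes a p orbital); 3 ring double bonds give 6 π electrons. That satisfies 4n+2 with n=1, so it is aromatic (benzene ring).
The 5-membered ring has one sp³ carbon, so it is not fully conjugated — not aromatic (cyclopentene ring).
The second 6-membered ring is fully conjugated (every ring atom contributes a p orbital); 3 ring double bonds give 6 π electrons. 6 = 4(1)+2, so it is aromatic (benzene ring).
The 5-membered ring with one oxygen has two sp³ carbons, so it is not fully conjugated — not aromatic (oxolane ring).
The 7-membered ring is fully conjugated (every ring atom contributes a p orbital); 3 ring double bonds (6 π electrons) plus the carbocation's empty p orbital (0, but keeps the ring conjugated) give 6 π electrons. That satisfies 4n+2 with n=1, so it is aromatic (tropylium cation).
5 of the 7 rings are aromatic. Total: 5.

5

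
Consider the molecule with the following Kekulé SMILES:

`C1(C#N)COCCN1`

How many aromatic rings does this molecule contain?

0

The SMILES encodes a six-membered saturated ring with an oxygen and an N–H nitrogen at positions 1 and 4.
The 6-membered ring with one oxygen and one N–H (1,4) has only sp³ atoms, so it is not fully conjugated — not aromatic (morpholine).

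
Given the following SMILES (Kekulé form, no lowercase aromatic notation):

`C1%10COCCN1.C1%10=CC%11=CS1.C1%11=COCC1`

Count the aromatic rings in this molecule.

1

The SMILES encodes a six-membered saturated ring with an oxygen and an N–H nitrogen at positions 1 and 4; a five-membered ring of four carbons and one sulfur, with two C=C double bonds; a five-membered ring of four carbons and one oxygen, with one C=C double bond and two sp³ carbons.
The 6-membered ring with one oxygen and one N–H (1,4) has only sp³ atoms, so it is not fully conjugated — not aromatic (morpholine).
The 5-membered ring with one sulfur has a continuous p-orbital overlap around the ring; 2 ring double bonds (4 π electrons) plus a heteroatom lone pair (2) give 6 π electrons. That satisfies 4n+2 with n=1, so it is aromatic (thiophene).
The 5-membered ring with one oxygen has two sp³ carbons, so it is not fully conjugated — not aromatic (2,3-dihydrofuran).
1 of the 3 rings is aromatic. Total: 1.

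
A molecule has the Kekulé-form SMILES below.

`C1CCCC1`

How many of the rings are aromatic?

The SMILES encodes a five-membered saturated carbon ring.
The 5-membered ring has only sp³ atoms, so it is not fully conjugated — not aromatic (cyclopentane).

0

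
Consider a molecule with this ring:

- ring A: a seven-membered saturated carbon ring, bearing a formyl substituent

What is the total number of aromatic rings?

Ring A has only sp³ atoms, so it is not fully conjugated — not aromatic (cycloheptane).

0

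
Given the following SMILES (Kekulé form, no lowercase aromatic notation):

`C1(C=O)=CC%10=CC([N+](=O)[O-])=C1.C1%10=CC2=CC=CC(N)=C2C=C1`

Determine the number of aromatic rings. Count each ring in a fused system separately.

The SMILES encodes a six-membered carbon ring with three alternating C=C double bonds; two fused six-membered carbon rings, each with three alternating C=C double bonds.
The 6-membered ring is fully conjugated (every ring atom contributes a p orbital); 3 ring double bonds give 6 π electrons. Since 6 = 4n+2 (n=1), it is aromatic (benzene).
The fused 6/6-membered bicyclic is a single π system with 10 sp² atoms and 10 π electrons from ring double bonds. 10 = 4(2)+2, so the system is aromatic and both rings count as aromatic (naphthalene).
3 of the 3 rings are aromatic. Total: 3.

3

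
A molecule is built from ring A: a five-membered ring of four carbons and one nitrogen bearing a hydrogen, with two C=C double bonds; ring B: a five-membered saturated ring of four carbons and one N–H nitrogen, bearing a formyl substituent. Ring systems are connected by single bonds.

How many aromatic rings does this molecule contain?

Ring A has a continuous p-orbital overlap around the ring; 2 ring double bonds (4 π electrons) plus a heteroatom lone pair (2) give 6 π electrons. Since 6 = 4n+2 (n=1), ring A is aromatic (pyrrole).
Ring B has only sp³ atoms, so it is not fully conjugated — not aromatic (pyrrolidine).
Aromatic: A. Total: 1.

1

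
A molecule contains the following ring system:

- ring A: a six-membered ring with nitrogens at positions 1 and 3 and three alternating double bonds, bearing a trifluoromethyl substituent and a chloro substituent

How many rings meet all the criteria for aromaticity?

1

Ring A has a continuous p-orbital overlap around the ring; 3 ring double bonds give 6 π electrons. Since 6 = 4n+2 (n=1), ring A is aromatic (pyrimidine).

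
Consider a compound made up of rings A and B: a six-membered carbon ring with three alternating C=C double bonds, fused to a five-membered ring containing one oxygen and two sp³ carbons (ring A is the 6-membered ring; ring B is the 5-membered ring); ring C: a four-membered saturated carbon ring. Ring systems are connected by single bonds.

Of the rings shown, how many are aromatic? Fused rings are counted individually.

1

Ring A is planar and fully conjugated; 3 ring double bonds give 6 π electrons. 6 = 4(1)+2, so ring A is aromatic (benzene ring).
Ring B has two sp³ carbons, so it is not fully conjugated — not aromatic (oxolane ring).
Ring C has only sp³ atoms, so it is not fully conjugated — not aromatic (cyclobutane).
Aromatic: A. Total: 1.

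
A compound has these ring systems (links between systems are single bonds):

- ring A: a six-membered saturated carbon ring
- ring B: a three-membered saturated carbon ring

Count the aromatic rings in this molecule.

0

Ring A has only sp³ atoms, so it is not fully conjugated — not aromatic (cyclohexane).
Ring B has only sp³ atoms, so it is not fully conjugated — not aromatic (cyclopropane).
No ring is aromatic. Total: 0.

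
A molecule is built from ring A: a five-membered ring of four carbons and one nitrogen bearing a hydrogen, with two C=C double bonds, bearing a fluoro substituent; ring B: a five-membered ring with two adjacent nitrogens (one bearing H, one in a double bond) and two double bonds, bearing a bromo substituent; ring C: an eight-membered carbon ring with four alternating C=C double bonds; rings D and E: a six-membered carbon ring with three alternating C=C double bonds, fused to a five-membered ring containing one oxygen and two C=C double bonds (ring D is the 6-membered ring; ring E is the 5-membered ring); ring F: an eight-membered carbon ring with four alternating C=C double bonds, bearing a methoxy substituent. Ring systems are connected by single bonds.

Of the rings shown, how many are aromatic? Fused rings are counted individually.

4

Ring A has a continuous p-orbital overlap around the ring; 2 ring double bonds (4 π electrons) plus a heteroatom lone pair (2) give 6 π electrons. 6 = 4(1)+2, so ring A is aromatic (pyrrole).
Ring B is planar and fully conjugated; 2 ring double bonds (4 π electrons) plus a heteroatom lone pair (2) give 6 π electrons. 6 = 4(1)+2, so ring B is aromatic (pyrazole).
Ring C has only sp² ring atoms; a planar conformation would have a fully conjugated π system of 8 electrons. But 8 = 4(2), which is 4n not 4n+2, so ring C is not aromatic (cyclooctatetraene) — cyclooctatetraene distorts into a non-planar tub to avoid antiaromaticity.
Rings D and E form a fused bicyclic system (with one oxygen) with 9 sp² atoms and 10 π electrons from ring double bonds plus a heteroatom lone pair. 10 = 4(2)+2, so the system is aromatic and both rings count as aromatic (benzofuran).
Ring F has only sp² ring atoms; a planar conformation would have a fully conjugated π system of 8 electrons. But 8 = 4(2), which is 4n not 4n+2, so ring F is not aromatic (cyclooctatetraene) — cyclooctatetraene distorts into a non-planar tub to avoid antiaromaticity.
Aromatic: A, B, D, E. Total: 4.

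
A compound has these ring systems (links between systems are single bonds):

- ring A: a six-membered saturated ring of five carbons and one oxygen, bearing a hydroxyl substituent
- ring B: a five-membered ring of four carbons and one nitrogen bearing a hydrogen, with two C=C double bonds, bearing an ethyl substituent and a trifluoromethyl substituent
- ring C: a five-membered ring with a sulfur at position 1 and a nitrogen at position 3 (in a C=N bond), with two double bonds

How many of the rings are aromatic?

2

Ring A has only sp³ atoms, so it is not fully conjugated — not aromatic (tetrahydropyran).
Ring B has a continuous p-orbital overlap around the ring; 2 ring double bonds (4 π electrons) plus a heteroatom lone pair (2) give 6 π electrons. 6 = 4(1)+2, so ring B is aromatic (pyrrole).
Ring C is fully conjugated (every ring atom contributes a p orbital); 2 ring double bonds (4 π electrons) plus a heteroatom lone pair (2) give 6 π electrons. That satisfies 4n+2 with n=1, so ring C is aromatic (thiazole).
Aromatic: B, C. Total: 2.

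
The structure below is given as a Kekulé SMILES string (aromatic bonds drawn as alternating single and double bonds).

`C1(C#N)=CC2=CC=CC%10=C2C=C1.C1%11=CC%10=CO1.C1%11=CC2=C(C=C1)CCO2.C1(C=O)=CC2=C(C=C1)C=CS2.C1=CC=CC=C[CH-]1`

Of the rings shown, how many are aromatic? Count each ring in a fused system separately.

6

The SMILES encodes two fused six-membered carbon rings, each with three alternating C=C double bonds; a five-membered ring of four carbons and one oxygen, with two C=C double bonds; a six-membered carbon ring with three alternating C=C double bonds, fused to a five-membered ring containing one oxygen and two sp³ carbons; a six-membered carbon ring with three alternating C=C double bonds, fused to a five-membered ring containing one sulfur and two C=C double bonds; a seven-membered all-carbon ring bearing a negative charge on one carbon, with three C=C double bonds.
The fused 6/6-membered bicyclic is a single π system with 10 sp² atoms and 10 π electrons from ring double bonds. 10 = 4(2)+2, so the system is aromatic and both rings count as aromatic (naphthalene).
The 5-membered ring with one oxygen is planar and fully conjugated; 2 ring double bonds (4 π electrons) plus a heteroatom lone pair (2) give 6 π electrons. 6 = 4(1)+2, so it is aromatic (furan).
The 6-membered ring has a continuous p-orbital overlap around the ring; 3 ring double bonds give 6 π electrons. That satisfies 4n+2 with n=1, so it is aromatic (benzene ring).
The second 5-membered ring with one oxygen has two sp³ carbons, so it is not fully conjugated — not aromatic (oxolane ring).
The fused 6/5-membered bicyclic (with one sulfur) is a single π system with 9 sp² atoms and 10 π electrons from ring double bonds plus a heteroatom lone pair. 10 = 4(2)+2, so the system is aromatic and both rings count as aromatic (benzothiophene).
The 7-membered ring has only sp² ring atoms; a planar conformation would have a fully conjugated π system of 8 electrons. But 8 = 4(2), which is 4n not 4n+2, so it is not aromatic (cycloheptatrienyl anion).
6 of the 8 rings are aromatic. Total: 6.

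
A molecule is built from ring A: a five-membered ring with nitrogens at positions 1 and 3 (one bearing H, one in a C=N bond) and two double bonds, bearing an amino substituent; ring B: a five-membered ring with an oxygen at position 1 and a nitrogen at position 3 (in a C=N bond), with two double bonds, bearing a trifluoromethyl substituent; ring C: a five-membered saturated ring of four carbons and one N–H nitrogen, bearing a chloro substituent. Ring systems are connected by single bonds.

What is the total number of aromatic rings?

2

Ring A is planar and fully conjugated; 2 ring double bonds (4 π electrons) plus a heteroatom lone pair (2) give 6 π electrons. Since 6 = 4n+2 (n=1), ring A is aromatic (imidazole).
Ring B is fully conjugated (every ring atom contributes a p orbital); 2 ring double bonds (4 π electrons) plus a heteroatom lone pair (2) give 6 π electrons. Since 6 = 4n+2 (n=1), ring B is aromatic (oxazole).
Ring C has only sp³ atoms, so it is not fully conjugated — not aromatic (pyrrolidine).
Aromatic: A, B. Total: 2.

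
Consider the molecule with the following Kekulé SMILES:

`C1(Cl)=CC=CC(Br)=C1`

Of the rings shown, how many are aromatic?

1

The SMILES encodes a six-membered carbon ring with three alternating C=C double bonds.
The 6-membered ring is planar and fully conjugated; 3 ring double bonds give 6 π electrons. Since 6 = 4n+2 (n=1), it is aromatic (benzene).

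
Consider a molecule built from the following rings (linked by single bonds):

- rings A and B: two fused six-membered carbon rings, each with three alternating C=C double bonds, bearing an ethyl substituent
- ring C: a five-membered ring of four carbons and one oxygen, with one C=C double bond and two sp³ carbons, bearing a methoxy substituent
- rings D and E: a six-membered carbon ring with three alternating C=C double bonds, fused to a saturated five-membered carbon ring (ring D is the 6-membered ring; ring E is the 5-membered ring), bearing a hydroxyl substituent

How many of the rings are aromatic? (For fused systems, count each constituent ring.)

3

Rings A and B form a fused bicyclic system with 10 sp² atoms and 10 π electrons from ring double bonds. 10 = 4(2)+2, so the system is aromatic and both rings count as aromatic (naphthalene).
Ring C has two sp³ carbons, so it is not fully conjugated — not aromatic (2,3-dihydrofuran).
Ring D has a continuous p-orbital overlap around the ring; 3 ring double bonds give 6 π electrons. Since 6 = 4n+2 (n=1), ring D is aromatic (benzene ring).
Ring E has three sp³ carbons, so it is not fully conjugated — not aromatic (cyclopentane ring).
Aromatic: A, B, D. Total: 3.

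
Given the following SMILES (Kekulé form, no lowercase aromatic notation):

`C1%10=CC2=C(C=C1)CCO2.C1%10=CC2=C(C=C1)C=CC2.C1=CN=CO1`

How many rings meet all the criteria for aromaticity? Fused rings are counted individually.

3

The SMILES encodes a six-membered carbon ring with three alternating C=C double bonds, fused to a five-membered ring containing one oxygen and two sp³ carbons; a six-membered carbon ring with three alternating C=C double bonds, fused to a five-membered carbon ring containing one C=C double bond and one sp³ carbon; a five-membered ring with an oxygen at position 1 and a nitrogen at position 3 (in a C=N bond), with two double bonds.
The 6-membered ring is planar and fully conjugated; 3 ring double bonds give 6 π electrons. That satisfies 4n+2 with n=1, so it is aromatic (benzene ring).
The 5-membered ring with one oxygen has two sp³ carbons, so it is not fully conjugated — not aromatic (oxolane ring).
The second 6-membered ring is fully conjugated (every ring atom contributes a p orbital); 3 ring double bonds give 6 π electrons. That satisfies 4n+2 with n=1, so it is aromatic (benzene ring).
The 5-membered ring has one sp³ carbon, so it is not fully conjugated — not aromatic (cyclopentene ring).
The 5-membered ring with one oxygen and one =N– is planar and fully conjugated; 2 ring double bonds (4 π electrons) plus a heteroatom lone pair (2) give 6 π electrons. Since 6 = 4n+2 (n=1), it is aromatic (oxazole).
3 of the 5 rings are aromatic. Total: 3.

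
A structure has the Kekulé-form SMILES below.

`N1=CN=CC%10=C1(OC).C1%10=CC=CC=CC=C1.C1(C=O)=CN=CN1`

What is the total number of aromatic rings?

2

The SMILES encodes a six-membered ring with nitrogens at positions 1 and 3 and three alternating double bonds; an eight-membered carbon ring with four alternating C=C double bonds; a five-membered ring with nitrogens at positions 1 and 3 (one bearing H, one in a C=N bond) and two double bonds.
The 6-membered ring with two nitrogens (1,3) has a continuous p-orbital overlap around the ring; 3 ring double bonds give 6 π electrons. That satisfies 4n+2 with n=1, so it is aromatic (pyrimidine).
The 8-membered ring has only sp² ring atoms; a planar conformation would have a fully conjugated π system of 8 electrons. But 8 = 4(2), which is 4n not 4n+2, so it is not aromatic (cyclooctatetraene) — cyclooctatetraene distorts into a non-planar tub to avoid antiaromaticity.
The 5-membered ring with two nitrogens (one N–H, one =N–) is planar and fully conjugated; 2 ring double bonds (4 π electrons) plus a heteroatom lone pair (2) give 6 π electrons. 6 = 4(1)+2, so it is aromatic (imidazole).
2 of the 3 rings are aromatic. Total: 2.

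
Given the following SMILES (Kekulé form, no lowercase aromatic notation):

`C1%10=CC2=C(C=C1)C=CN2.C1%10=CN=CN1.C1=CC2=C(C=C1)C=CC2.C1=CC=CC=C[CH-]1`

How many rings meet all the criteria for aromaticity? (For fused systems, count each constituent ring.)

4

The SMILES encodes a six-membered carbon ring with three alternating C=C double bonds, fused to a five-membered ring containing one N–H nitrogen and two C=C double bonds; a five-membered ring with nitrogens at positions 1 and 3 (one bearing H, one in a C=N bond) and two double bonds; a six-membered carbon ring with three alternating C=C double bonds, fused to a five-membered carbon ring containing one C=C double bond and one sp³ carbon; a seven-membered all-carbon ring bearing a negative charge on one carbon, with three C=C double bonds.
The fused 6/5-membered bicyclic (with one N–H) is a single π system with 9 sp² atoms and 10 π electrons from ring double bonds plus a heteroatom lone pair. 10 = 4(2)+2, so the system is aromatic and both rings count as aromatic (indole).
The 5-membered ring with two nitrogens (one N–H, one =N–) has a continuous p-orbital overlap around the ring; 2 ring double bonds (4 π electrons) plus a heteroatom lone pair (2) give 6 π electrons. 6 = 4(1)+2, so it is aromatic (imidazole).
The 6-membered ring is planar and fully conjugated; 3 ring double bonds give 6 π electrons. 6 = 4(1)+2, so it is aromatic (benzene ring).
The 5-membered ring has one sp³ carbon, so it is not fully conjugated — not aromatic (cyclopentene ring).
The 7-membered ring has only sp² ring atoms; a planar conformation would have a fully conjugated π system of 8 electrons. But 8 = 4(2), which is 4n not 4n+2, so it is not aromatic (cycloheptatrienyl anion).
4 of the 6 rings are aromatic. Total: 4.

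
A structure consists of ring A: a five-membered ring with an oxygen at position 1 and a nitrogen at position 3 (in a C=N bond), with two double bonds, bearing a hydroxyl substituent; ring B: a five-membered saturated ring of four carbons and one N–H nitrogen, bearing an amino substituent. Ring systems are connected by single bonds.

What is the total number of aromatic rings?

Ring A is planar and fully conjugated; 2 ring double bonds (4 π electrons) plus a heteroatom lone pair (2) give 6 π electrons. Since 6 = 4n+2 (n=1), ring A is aromatic (oxazole).
Ring B has only sp³ atoms, so it is not fully conjugated — not aromatic (pyrrolidine).
Aromatic: A. Total: 1.

1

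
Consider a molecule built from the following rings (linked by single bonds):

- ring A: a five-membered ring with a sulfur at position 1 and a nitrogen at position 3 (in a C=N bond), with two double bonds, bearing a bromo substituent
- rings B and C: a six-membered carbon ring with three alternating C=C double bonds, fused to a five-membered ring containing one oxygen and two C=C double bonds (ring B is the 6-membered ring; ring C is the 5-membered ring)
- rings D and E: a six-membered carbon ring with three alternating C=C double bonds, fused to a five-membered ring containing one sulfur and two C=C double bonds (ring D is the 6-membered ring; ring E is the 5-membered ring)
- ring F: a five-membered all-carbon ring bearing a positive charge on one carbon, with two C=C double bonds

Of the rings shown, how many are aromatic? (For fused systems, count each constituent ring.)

Ring A is fully conjugated (every ring atom contributes a p orbital); 2 ring double bonds (4 π electrons) plus a heteroatom lone pair (2) give 6 π electrons. 6 = 4(1)+2, so ring A is aromatic (thiazole).
Rings B and C form a fused bicyclic system (with one oxygen) with 9 sp² atoms and 10 π electrons from ring double bonds plus a heteroatom lone pair. 10 = 4(2)+2, so the system is aromatic and both rings count as aromatic (benzofuran).
Rings D and E form a fused bicyclic system (with one sulfur) with 9 sp² atoms and 10 π electrons from ring double bonds plus a heteroatom lone pair. 10 = 4(2)+2, so the system is aromatic and both rings count as aromatic (benzothiophene).
Ring F has only sp² ring atoms; a planar conformation would have a fully conjugated π system of 4 electrons. But 4 = 4(1), which is 4n not 4n+2, so ring F is not aromatic (cyclopentadienyl cation).
Aromatic: A, B, C, D, E. Total: 5.

5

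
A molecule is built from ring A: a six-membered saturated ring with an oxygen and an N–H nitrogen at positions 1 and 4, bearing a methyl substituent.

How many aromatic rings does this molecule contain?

Ring A has only sp³ atoms, so it is not fully conjugated — not aromatic (morpholine).

0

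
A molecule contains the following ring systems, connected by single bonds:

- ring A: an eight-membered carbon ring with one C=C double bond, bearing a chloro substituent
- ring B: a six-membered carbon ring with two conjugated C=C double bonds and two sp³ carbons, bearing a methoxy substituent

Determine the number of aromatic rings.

0

Ring A has six sp³ carbons, so it is not fully conjugated — not aromatic (cyclooctene).
Ring B has two sp³ carbons, so it is not fully conjugated — not aromatic (1,3-cyclohexadiene).
No ring is aromatic. Total: 0.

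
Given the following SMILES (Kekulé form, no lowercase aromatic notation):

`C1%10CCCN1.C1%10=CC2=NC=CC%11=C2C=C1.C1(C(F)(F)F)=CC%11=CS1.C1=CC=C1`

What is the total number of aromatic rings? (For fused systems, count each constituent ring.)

3

The SMILES encodes a five-membered saturated ring of four carbons and one N–H nitrogen; two fused six-membered rings, each with three alternating double bonds; one ring is all carbon and the other has one ring nitrogen; a five-membered ring of four carbons and one sulfur, with two C=C double bonds; a four-membered carbon ring with two alternating C=C double bonds.
The 5-membered ring with one N–H has only sp³ atoms, so it is not fully conjugated — not aromatic (pyrrolidine).
The fused 6/6-membered bicyclic (with one nitrogen) is a single π system with 10 sp² atoms and 10 π electrons from ring double bonds. 10 = 4(2)+2, so the system is aromatic and both rings count as aromatic (quinoline).
The 5-membered ring with one sulfur is fully conjugated (every ring atom contributes a p orbital); 2 ring double bonds (4 π electrons) plus a heteroatom lone pair (2) give 6 π electrons. That satisfies 4n+2 with n=1, so it is aromatic (thiophene).
The 4-membered ring has only sp² ring atoms; a planar conformation would have a fully conjugated π system of 4 electrons. But 4 = 4(1), which is 4n not 4n+2, so it is not aromatic (cyclobutadiene) — cyclobutadiene is antiaromatic and distorts to a rectangle.
3 of the 5 rings are aromatic. Total: 3.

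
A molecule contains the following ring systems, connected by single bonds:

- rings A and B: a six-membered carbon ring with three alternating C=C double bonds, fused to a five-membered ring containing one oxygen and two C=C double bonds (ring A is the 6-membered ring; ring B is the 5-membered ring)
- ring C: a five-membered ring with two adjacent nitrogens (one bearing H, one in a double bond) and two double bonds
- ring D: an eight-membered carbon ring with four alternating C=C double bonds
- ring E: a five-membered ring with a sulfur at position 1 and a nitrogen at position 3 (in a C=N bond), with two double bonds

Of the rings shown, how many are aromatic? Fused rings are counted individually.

Rings A and B form a fused bicyclic system (with one oxygen) with 9 sp² atoms and 10 π electrons from ring double bonds plus a heteroatom lone pair. 10 = 4(2)+2, so the system is aromatic and both rings count as aromatic (benzofuran).
Ring C has a continuous p-orbital overlap around the ring; 2 ring double bonds (4 π electrons) plus a heteroatom lone pair (2) give 6 π electrons. Since 6 = 4n+2 (n=1), ring C is aromatic (pyrazole).
Ring D has only sp² ring atoms; a planar conformation would have a fully conjugated π system of 8 electrons. But 8 = 4(2), which is 4n not 4n+2, so ring D is not aromatic (cyclooctatetraene) — cyclooctatetraene distorts into a non-planar tub to avoid antiaromaticity.
Ring E is fully conjugated (every ring atom contributes a p orbital); 2 ring double bonds (4 π electrons) plus a heteroatom lone pair (2) give 6 π electrons. Since 6 = 4n+2 (n=1), ring E is aromatic (thiazole).
Aromatic: A, B, C, E. Total: 4.

4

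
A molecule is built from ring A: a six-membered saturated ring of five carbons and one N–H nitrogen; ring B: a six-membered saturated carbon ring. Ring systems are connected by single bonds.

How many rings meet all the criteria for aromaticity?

Ring A has only sp³ atoms, so it is not fully conjugated — not aromatic (piperidine).
Ring B has only sp³ atoms, so it is not fully conjugated — not aromatic (cyclohexane).
No ring is aromatic. Total: 0.

0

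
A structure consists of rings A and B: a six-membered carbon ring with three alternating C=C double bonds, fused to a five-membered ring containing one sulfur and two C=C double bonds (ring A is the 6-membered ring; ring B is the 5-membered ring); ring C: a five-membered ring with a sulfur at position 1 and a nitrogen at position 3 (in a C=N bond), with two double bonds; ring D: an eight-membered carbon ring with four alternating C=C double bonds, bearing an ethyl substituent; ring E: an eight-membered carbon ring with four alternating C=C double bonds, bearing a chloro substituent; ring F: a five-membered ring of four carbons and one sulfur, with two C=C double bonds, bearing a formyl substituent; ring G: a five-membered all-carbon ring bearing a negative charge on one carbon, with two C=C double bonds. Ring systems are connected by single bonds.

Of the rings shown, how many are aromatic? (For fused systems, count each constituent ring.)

Rings A and B form a fused bicyclic system (with one sulfur) with 9 sp² atoms and 10 π electrons from ring double bonds plus a heteroatom lone pair. 10 = 4(2)+2, so the system is aromatic and both rings count as aromatic (benzothiophene).
Ring C has a continuous p-orbital overlap around the ring; 2 ring double bonds (4 π electrons) plus a heteroatom lone pair (2) give 6 π electrons. Since 6 = 4n+2 (n=1), ring C is aromatic (thiazole).
Ring D has only sp² ring atoms; a planar conformation would have a fully conjugated π system of 8 electrons. But 8 = 4(2), which is 4n not 4n+2, so ring D is not aromatic (cyclooctatetraene) — cyclooctatetraene distorts into a non-planar tub to avoid antiaromaticity.
Ring E has only sp² ring atoms; a planar conformation would have a fully conjugated π system of 8 electrons. But 8 = 4(2), which is 4n not 4n+2, so ring E is not aromatic (cyclooctatetraene) — cyclooctatetraene distorts into a non-planar tub to avoid antiaromaticity.
Ring F is fully conjugated (every ring atom contributes a p orbital); 2 ring double bonds (4 π electrons) plus a heteroatom lone pair (2) give 6 π electrons. 6 = 4(1)+2, so ring F is aromatic (thiophene).
Ring G is planar and fully conjugated; 2 ring double bonds (4 π electrons) plus the carbanion lone pair (2) give 6 π electrons. That satisfies 4n+2 with n=1, so ring G is aromatic (cyclopentadienyl anion).
Aromatic: A, B, C, F, G. Total: 5.

5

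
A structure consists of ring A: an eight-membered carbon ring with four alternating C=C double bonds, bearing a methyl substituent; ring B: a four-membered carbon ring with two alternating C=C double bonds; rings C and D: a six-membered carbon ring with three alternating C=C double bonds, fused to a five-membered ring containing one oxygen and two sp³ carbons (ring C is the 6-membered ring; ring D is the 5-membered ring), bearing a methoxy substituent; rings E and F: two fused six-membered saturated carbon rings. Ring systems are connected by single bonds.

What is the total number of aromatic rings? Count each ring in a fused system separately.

1

Ring A has only sp² ring atoms; a planar conformation would have a fully conjugated π system of 8 electrons. But 8 = 4(2), which is 4n not 4n+2, so ring A is not aromatic (cyclooctatetraene) — cyclooctatetraene distorts into a non-planar tub to avoid antiaromaticity.
Ring B has only sp² ring atoms; a planar conformation would have a fully conjugated π system of 4 electrons. But 4 = 4(1), which is 4n not 4n+2, so ring B is not aromatic (cyclobutadiene) — cyclobutadiene is antiaromatic and distorts to a rectangle.
Ring C is planar and fully conjugated; 3 ring double bonds give 6 π electrons. That satisfies 4n+2 with n=1, so ring C is aromatic (benzene ring).
Ring D has two sp³ carbons, so it is not fully conjugated — not aromatic (oxolane ring).
Ring E has only sp³ atoms, so it is not fully conjugated — not aromatic (cyclohexane ring).
Ring F has only sp³ atoms, so it is not fully conjugated — not aromatic (cyclohexane ring).
Aromatic: C. Total: 1.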